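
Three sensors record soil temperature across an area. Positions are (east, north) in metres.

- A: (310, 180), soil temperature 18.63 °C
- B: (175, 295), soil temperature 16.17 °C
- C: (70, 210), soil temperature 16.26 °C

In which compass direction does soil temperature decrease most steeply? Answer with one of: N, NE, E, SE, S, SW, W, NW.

NW

With T = a·x + b·y + c and A as origin, the differences give:
  (-135)·a + 115·b = -2.46
  (-240)·a + 30·b = -2.37
Eliminate b (×30 and ×115, subtract): 23550·a = 198.750 → a = ∂T/∂x = +0.008439
Back-substitute: b = ∂T/∂y = -0.01148.
Steepest decrease is along −∇f = (-0.008439 E, +0.01148 N) → northwest.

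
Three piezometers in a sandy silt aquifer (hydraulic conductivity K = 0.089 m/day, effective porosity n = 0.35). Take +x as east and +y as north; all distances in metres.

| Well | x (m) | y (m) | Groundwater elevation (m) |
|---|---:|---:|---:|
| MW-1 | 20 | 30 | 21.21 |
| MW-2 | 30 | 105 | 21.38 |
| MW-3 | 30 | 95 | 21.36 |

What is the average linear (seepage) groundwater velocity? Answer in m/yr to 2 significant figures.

With h = a·x + b·y + c and MW-1 as origin, the differences give:
  10·a + 75·b = +0.17
  10·a + 65·b = +0.15
Eliminate b (×65 and ×75, subtract): -100·a = -0.200 → a = ∂h/∂x = +0.002000
Back-substitute: b = ∂h/∂y = +0.002000.
|∇h| = √(0.002000² + 0.002000²) = 0.002828
Seepage velocity v = K·i/n = 0.089 × 0.002828 / 0.35 = 0.0007191 m/day = 0.2627 m/yr.

0.26 m/yr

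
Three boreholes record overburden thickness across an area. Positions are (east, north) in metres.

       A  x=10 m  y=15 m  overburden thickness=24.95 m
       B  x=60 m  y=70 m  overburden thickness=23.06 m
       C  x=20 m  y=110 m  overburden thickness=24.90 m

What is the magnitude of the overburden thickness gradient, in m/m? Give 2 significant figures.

Three-point gradient (reference A): Δ to B = (50, 55, -1.89), Δ to C = (10, 95, -0.05).
∂d/∂x = -0.04210, ∂d/∂y = +0.003905 (det = 4200).
|∇f| = √(-0.04210² + 0.003905²) = 0.04228 m/m

0.042 m/m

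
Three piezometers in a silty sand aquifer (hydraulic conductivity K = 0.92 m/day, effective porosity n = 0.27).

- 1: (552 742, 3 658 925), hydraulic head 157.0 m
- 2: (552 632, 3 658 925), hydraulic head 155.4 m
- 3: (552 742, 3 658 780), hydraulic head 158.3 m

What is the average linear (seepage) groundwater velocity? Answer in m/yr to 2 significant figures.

21 m/yr

∂h/∂x = (155.4 − 157.0) / (552632 − 552742) = +0.01455
∂h/∂y = (158.3 − 157.0) / (3658780 − 3658925) = -0.008966
|∇h| = √(0.01455² + -0.008966²) = 0.01709
Seepage velocity v = K·i/n = 0.92 × 0.01709 / 0.27 = 0.05823 m/day = 21.27 m/yr.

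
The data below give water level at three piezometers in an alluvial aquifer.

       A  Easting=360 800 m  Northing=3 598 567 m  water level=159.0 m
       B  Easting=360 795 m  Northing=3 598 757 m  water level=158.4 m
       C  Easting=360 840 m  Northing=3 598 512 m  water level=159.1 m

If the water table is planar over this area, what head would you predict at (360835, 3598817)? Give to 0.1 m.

158.1 m

With h = a·x + b·y + c and A as origin, the differences give:
  (-5)·a + 190·b = -0.6
  40·a + (-55)·b = +0.1
Eliminate b (×(-55) and ×190, subtract): -7325·a = 14.00 → a = ∂h/∂x = -0.001911
Back-substitute: b = ∂h/∂y = -0.003208.
h(360835, 3598817) = 159.0 + (-0.001911)·(35) + (-0.003208)·(250) = 159.0 -0.067 -0.802 = 158.131 m.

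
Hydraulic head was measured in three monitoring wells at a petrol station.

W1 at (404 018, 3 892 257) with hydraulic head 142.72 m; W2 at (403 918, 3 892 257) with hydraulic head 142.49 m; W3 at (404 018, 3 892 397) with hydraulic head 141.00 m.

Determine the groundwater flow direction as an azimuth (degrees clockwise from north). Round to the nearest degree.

∂h/∂x = (142.49 − 142.72) / (403918 − 404018) = +0.002300
∂h/∂y = (141.00 − 142.72) / (3892397 − 3892257) = -0.01229
Flow direction (−∇h) has components (-0.002300 E, +0.01229 N).
Azimuth = atan2(E, N) = atan2(-0.002300, +0.01229) = 349.4° ≈ 349°.

349°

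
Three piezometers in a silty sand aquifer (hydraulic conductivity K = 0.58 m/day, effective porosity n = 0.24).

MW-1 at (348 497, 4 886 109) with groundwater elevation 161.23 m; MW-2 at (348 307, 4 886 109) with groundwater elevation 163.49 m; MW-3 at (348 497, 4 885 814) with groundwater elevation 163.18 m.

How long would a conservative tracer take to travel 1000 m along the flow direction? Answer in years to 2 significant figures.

∂h/∂x = (163.49 − 161.23) / (348307 − 348497) = -0.01189
∂h/∂y = (163.18 − 161.23) / (4885814 − 4886109) = -0.006610
|∇h| = √(-0.01189² + -0.006610²) = 0.0136
Seepage velocity v = K·i/n = 0.58 × 0.0136 / 0.24 = 0.03287 m/day.
t = 1000 / 0.03287 = 3.042e+04 days = 83.3 years.

83 years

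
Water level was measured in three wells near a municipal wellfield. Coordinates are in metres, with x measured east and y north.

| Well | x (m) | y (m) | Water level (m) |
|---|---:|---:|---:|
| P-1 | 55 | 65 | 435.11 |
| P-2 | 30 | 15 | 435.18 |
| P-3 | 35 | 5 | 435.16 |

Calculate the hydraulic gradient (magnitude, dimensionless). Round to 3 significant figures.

Differences from P-1: to P-2 (Δx, Δy, Δh) = (-25, -50, +0.07); to P-3 = (-20, -60, +0.05).
Determinant of the coordinate differences = (-25)·(-60) − (-20)·(-50) = 500.
∂h/∂x = [(+0.07)·(-60) − (+0.05)·(-50)] / 500 = -0.003400
∂h/∂y = [(-25)·(+0.05) − (-20)·(+0.07)] / 500 = +0.0003000
|∇h| = √(-0.003400² + 0.0003000²) = 0.003413

0.00341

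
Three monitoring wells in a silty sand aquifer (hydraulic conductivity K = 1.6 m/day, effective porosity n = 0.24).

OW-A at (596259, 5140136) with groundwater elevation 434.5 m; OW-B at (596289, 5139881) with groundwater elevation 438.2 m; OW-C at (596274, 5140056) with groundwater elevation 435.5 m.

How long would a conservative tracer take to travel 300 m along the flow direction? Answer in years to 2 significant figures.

Taking OW-A as reference: OW-B−OW-A = (30, -255, +3.7); OW-C−OW-A = (15, -80, +1.0).
Determinant of the coordinate differences = 30·(-80) − 15·(-255) = 1425.
∂h/∂x = [(+3.7)·(-80) − (+1.0)·(-255)] / 1425 = -0.02877
∂h/∂y = [30·(+1.0) − 15·(+3.7)] / 1425 = -0.01789
|∇h| = √(-0.02877² + -0.01789²) = 0.03388
Seepage velocity v = K·i/n = 1.6 × 0.03388 / 0.24 = 0.2259 m/day.
t = 300 / 0.2259 = 1328 days = 3.64 years.

3.6 years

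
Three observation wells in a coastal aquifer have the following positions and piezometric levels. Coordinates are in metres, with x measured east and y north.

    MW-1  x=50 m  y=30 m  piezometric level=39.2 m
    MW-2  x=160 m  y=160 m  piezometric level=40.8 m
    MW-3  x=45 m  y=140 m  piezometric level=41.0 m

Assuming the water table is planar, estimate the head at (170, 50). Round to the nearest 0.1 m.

Taking MW-1 as reference: MW-2−MW-1 = (110, 130, +1.6); MW-3−MW-1 = (-5, 110, +1.8).
Determinant of the coordinate differences = 110·110 − (-5)·130 = 12750.
∂h/∂x = [(+1.6)·110 − (+1.8)·130] / 12750 = -0.004549
∂h/∂y = [110·(+1.8) − (-5)·(+1.6)] / 12750 = +0.01616
h(170, 50) = 39.2 + (-0.004549)·(120) + (+0.01616)·(20) = 39.2 -0.546 +0.323 = 38.977 m.

39.0 m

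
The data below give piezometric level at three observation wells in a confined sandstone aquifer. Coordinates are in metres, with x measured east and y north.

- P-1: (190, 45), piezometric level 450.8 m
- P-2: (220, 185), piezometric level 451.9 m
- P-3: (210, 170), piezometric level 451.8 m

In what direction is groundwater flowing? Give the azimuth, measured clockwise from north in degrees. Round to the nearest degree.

Three-point gradient (reference P-1): Δ to P-2 = (30, 140, +1.1), Δ to P-3 = (20, 125, +1.0).
∂h/∂x = -0.002632, ∂h/∂y = +0.008421 (det = 950).
Flow direction (−∇h) has components (+0.002632 E, -0.008421 N).
Azimuth = atan2(E, N) = atan2(+0.002632, -0.008421) = 162.6° ≈ 163°.

163°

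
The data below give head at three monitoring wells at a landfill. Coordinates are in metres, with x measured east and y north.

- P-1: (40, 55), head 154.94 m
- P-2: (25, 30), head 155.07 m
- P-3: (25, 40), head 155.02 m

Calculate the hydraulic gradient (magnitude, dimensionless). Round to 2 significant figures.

0.0050

With h = a·x + b·y + c and P-1 as origin, the differences give:
  (-15)·a + (-25)·b = +0.13
  (-15)·a + (-15)·b = +0.08
Eliminate b (×(-15) and ×(-25), subtract): -150·a = 0.050 → a = ∂h/∂x = -0.0003333
Back-substitute: b = ∂h/∂y = -0.005000.
|∇h| = √(-0.0003333² + -0.005000²) = 0.005011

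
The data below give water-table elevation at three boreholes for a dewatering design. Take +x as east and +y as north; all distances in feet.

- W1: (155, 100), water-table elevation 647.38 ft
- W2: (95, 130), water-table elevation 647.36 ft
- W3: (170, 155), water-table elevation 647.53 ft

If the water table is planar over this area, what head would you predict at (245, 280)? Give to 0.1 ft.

With h = a·x + b·y + c and W1 as origin, the differences give:
  (-60)·a + 30·b = -0.02
  15·a + 55·b = +0.15
Eliminate b (×55 and ×30, subtract): -3750·a = -5.600 → a = ∂h/∂x = +0.001493
Back-substitute: b = ∂h/∂y = +0.002320.
h(245, 280) = 647.38 + (+0.001493)·(90) + (+0.002320)·(180) = 647.38 +0.134 +0.418 = 647.932 ft.

647.9 ft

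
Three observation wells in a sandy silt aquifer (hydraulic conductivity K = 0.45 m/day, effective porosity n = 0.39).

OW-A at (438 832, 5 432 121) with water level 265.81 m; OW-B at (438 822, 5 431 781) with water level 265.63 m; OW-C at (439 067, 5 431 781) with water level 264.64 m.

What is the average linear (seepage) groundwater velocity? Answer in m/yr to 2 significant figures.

Differences from OW-A: to OW-B (Δx, Δy, Δh) = (-10, -340, -0.18); to OW-C = (235, -340, -1.17).
Solve a·Δx + b·Δy = Δh: det = (-10)·(-340) − 235·(-340) = 83300.
∂h/∂x = [(-0.18)·(-340) − (-1.17)·(-340)] / 83300 = -0.004041
∂h/∂y = [(-10)·(-1.17) − 235·(-0.18)] / 83300 = +0.0006483
|∇h| = √(-0.004041² + 0.0006483²) = 0.004093
Seepage velocity v = K·i/n = 0.45 × 0.004093 / 0.39 = 0.004723 m/day = 1.725 m/yr.

1.7 m/yr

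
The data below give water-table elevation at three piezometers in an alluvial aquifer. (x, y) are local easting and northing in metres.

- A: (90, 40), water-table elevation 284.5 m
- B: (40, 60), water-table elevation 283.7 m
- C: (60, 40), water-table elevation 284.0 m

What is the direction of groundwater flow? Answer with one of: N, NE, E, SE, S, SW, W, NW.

Taking A as reference: B−A = (-50, 20, -0.8); C−A = (-30, 0, -0.5).
Determinant of the coordinate differences = (-50)·0 − (-30)·20 = 600.
∂h/∂x = [(-0.8)·0 − (-0.5)·20] / 600 = +0.01667
∂h/∂y = [(-50)·(-0.5) − (-30)·(-0.8)] / 600 = +0.001667
Flow = −∇h = (-0.01667 east, -0.001667 north), which points west.

W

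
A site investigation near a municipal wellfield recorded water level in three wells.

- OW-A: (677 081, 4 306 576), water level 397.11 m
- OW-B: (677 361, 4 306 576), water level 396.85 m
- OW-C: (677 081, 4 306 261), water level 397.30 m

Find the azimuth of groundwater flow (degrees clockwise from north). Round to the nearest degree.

∂h/∂x = (396.85 − 397.11) / (677361 − 677081) = -0.0009286
∂h/∂y = (397.30 − 397.11) / (4306261 − 4306576) = -0.0006032
Flow direction (−∇h) has components (+0.0009286 E, +0.0006032 N).
Azimuth = atan2(E, N) = atan2(+0.0009286, +0.0006032) = 57.0° ≈ 057°.

057°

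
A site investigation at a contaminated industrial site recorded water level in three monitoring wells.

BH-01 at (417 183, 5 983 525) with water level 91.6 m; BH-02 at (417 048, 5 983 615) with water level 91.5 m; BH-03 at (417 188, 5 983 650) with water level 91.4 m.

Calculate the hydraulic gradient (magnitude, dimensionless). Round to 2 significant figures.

0.0016

With h = a·x + b·y + c and BH-01 as origin, the differences give:
  (-135)·a + 90·b = -0.1
  5·a + 125·b = -0.2
Eliminate b (×125 and ×90, subtract): -17325·a = 5.50 → a = ∂h/∂x = -0.0003175
Back-substitute: b = ∂h/∂y = -0.001587.
|∇h| = √(-0.0003175² + -0.001587²) = 0.001618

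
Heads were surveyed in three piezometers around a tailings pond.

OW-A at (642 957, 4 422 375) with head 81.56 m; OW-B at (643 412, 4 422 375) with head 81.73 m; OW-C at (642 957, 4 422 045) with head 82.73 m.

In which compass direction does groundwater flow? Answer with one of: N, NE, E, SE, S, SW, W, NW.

N

∂h/∂x = (81.73 − 81.56) / (643412 − 642957) = +0.0003736
∂h/∂y = (82.73 − 81.56) / (4422045 − 4422375) = -0.003545
Flow = −∇h = (-0.0003736 east, +0.003545 north), which points north.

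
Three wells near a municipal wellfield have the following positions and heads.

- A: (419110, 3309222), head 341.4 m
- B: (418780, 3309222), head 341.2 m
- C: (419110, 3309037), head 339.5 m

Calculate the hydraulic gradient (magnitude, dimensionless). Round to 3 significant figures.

∂h/∂x = (341.2 − 341.4) / (418780 − 419110) = +0.0006061
∂h/∂y = (339.5 − 341.4) / (3309037 − 3309222) = +0.01027
|∇h| = √(0.0006061² + 0.01027²) = 0.01029

0.0103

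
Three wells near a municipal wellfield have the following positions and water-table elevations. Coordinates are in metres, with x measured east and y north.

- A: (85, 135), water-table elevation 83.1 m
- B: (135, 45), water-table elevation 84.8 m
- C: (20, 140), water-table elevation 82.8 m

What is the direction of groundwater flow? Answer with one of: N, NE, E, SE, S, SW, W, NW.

N

Taking A as reference: B−A = (50, -90, +1.7); C−A = (-65, 5, -0.3).
Solve a·Δx + b·Δy = Δh: det = 50·5 − (-65)·(-90) = -5600.
∂h/∂x = [(+1.7)·5 − (-0.3)·(-90)] / -5600 = +0.003304
∂h/∂y = [50·(-0.3) − (-65)·(+1.7)] / -5600 = -0.01705
Flow = −∇h = (-0.003304 east, +0.01705 north), which points north.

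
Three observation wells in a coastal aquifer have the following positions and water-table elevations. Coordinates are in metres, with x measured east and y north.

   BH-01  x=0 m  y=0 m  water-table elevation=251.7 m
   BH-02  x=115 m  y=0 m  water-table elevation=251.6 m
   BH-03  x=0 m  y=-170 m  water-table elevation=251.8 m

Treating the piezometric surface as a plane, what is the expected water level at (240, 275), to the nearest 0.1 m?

∂h/∂x = (251.6 − 251.7) / (115 − 0) = -0.0008696
∂h/∂y = (251.8 − 251.7) / (-170 − 0) = -0.0005882
h(240, 275) = 251.7 + (-0.0008696)·(240) + (-0.0005882)·(275) = 251.7 -0.209 -0.162 = 251.330 m.

251.3 m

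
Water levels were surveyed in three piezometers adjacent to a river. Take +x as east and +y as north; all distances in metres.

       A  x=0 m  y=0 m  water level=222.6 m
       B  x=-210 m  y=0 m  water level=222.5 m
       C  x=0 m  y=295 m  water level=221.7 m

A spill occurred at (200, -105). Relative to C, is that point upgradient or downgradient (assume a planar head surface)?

∂h/∂x = (222.5 − 222.6) / (-210 − 0) = +0.0004762
∂h/∂y = (221.7 − 222.6) / (295 − 0) = -0.003051
Head at (200, -105) = 222.6 + (+0.0004762)·(200) + (-0.003051)·(-105) = 223.02 m.
That is higher than the 221.7 m at C, so the point is upgradient.

upgradient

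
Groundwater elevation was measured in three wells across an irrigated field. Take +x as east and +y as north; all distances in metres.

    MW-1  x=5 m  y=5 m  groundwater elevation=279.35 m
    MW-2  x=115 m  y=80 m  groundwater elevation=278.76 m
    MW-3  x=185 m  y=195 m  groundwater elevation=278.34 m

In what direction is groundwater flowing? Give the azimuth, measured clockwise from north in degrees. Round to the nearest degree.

Differences from MW-1: to MW-2 (Δx, Δy, Δh) = (110, 75, -0.59); to MW-3 = (180, 190, -1.01).
Solve a·Δx + b·Δy = Δh: det = 110·190 − 180·75 = 7400.
∂h/∂x = [(-0.59)·190 − (-1.01)·75] / 7400 = -0.004912
∂h/∂y = [110·(-1.01) − 180·(-0.59)] / 7400 = -0.0006622
Flow direction (−∇h) has components (+0.004912 E, +0.0006622 N).
Azimuth = atan2(E, N) = atan2(+0.004912, +0.0006622) = 82.3° ≈ 082°.

082°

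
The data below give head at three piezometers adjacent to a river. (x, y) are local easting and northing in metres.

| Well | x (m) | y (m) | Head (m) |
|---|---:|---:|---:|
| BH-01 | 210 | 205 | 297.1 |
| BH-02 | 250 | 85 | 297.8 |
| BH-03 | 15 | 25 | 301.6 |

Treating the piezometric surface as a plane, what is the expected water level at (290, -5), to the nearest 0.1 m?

298.2 m

Three-point gradient (reference BH-01): Δ to BH-02 = (40, -120, +0.7), Δ to BH-03 = (-195, -180, +4.5).
∂h/∂x = -0.01353, ∂h/∂y = -0.01034 (det = -30600).
h(290, -5) = 297.1 + (-0.01353)·(80) + (-0.01034)·(-210) = 297.1 -1.082 +2.172 = 298.190 m.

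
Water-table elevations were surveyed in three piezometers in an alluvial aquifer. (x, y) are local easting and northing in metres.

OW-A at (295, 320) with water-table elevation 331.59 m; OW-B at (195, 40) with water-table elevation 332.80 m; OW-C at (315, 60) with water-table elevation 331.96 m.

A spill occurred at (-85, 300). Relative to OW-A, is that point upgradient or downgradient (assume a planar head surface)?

Taking OW-A as reference: OW-B−OW-A = (-100, -280, +1.21); OW-C−OW-A = (20, -260, +0.37).
Solve a·Δx + b·Δy = Δh: det = (-100)·(-260) − 20·(-280) = 31600.
∂h/∂x = [(+1.21)·(-260) − (+0.37)·(-280)] / 31600 = -0.006677
∂h/∂y = [(-100)·(+0.37) − 20·(+1.21)] / 31600 = -0.001937
Head at (-85, 300) = 331.59 + (-0.006677)·(-380) + (-0.001937)·(-20) = 334.17 m.
That is higher than the 331.59 m at OW-A, so the point is upgradient.

upgradient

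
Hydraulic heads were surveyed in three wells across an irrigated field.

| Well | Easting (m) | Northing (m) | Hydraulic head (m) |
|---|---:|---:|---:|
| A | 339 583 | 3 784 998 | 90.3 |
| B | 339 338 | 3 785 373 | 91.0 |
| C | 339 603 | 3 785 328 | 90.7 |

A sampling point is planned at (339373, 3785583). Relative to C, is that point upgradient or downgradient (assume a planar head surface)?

upgradient

Differences from A: to B (Δx, Δy, Δh) = (-245, 375, +0.7); to C = (20, 330, +0.4).
Solve a·Δx + b·Δy = Δh: det = (-245)·330 − 20·375 = -88350.
∂h/∂x = [(+0.7)·330 − (+0.4)·375] / -88350 = -0.0009168
∂h/∂y = [(-245)·(+0.4) − 20·(+0.7)] / -88350 = +0.001268
Head at (339373, 3785583) = 90.3 + (-0.0009168)·(-210) + (+0.001268)·(585) = 91.23 m.
That is higher than the 90.7 m at C, so the point is upgradient.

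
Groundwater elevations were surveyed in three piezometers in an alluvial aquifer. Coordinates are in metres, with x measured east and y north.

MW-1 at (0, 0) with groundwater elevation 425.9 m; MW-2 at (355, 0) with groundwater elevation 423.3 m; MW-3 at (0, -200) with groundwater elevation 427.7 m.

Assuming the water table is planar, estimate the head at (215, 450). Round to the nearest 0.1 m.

∂h/∂x = (423.3 − 425.9) / (355 − 0) = -0.007324
∂h/∂y = (427.7 − 425.9) / (-200 − 0) = -0.009000
h(215, 450) = 425.9 + (-0.007324)·(215) + (-0.009000)·(450) = 425.9 -1.575 -4.050 = 420.275 m.

420.3 m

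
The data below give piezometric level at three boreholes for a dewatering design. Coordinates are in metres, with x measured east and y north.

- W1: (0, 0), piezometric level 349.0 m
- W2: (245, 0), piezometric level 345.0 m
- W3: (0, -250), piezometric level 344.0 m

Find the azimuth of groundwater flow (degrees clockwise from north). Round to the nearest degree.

141°

∂h/∂x = (345.0 − 349.0) / (245 − 0) = -0.01633
∂h/∂y = (344.0 − 349.0) / (-250 − 0) = +0.02000
Flow direction (−∇h) has components (+0.01633 E, -0.02000 N).
Azimuth = atan2(E, N) = atan2(+0.01633, -0.02000) = 140.8° ≈ 141°.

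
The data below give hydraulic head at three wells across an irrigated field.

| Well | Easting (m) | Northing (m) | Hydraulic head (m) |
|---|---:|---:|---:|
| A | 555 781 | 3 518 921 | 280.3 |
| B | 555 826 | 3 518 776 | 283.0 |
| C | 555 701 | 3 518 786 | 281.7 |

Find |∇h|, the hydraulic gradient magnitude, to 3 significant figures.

With h = a·x + b·y + c and A as origin, the differences give:
  45·a + (-145)·b = +2.7
  (-80)·a + (-135)·b = +1.4
Eliminate b (×(-135) and ×(-145), subtract): -17675·a = -161.50 → a = ∂h/∂x = +0.009137
Back-substitute: b = ∂h/∂y = -0.01579.
|∇h| = √(0.009137² + -0.01579²) = 0.01824

0.0182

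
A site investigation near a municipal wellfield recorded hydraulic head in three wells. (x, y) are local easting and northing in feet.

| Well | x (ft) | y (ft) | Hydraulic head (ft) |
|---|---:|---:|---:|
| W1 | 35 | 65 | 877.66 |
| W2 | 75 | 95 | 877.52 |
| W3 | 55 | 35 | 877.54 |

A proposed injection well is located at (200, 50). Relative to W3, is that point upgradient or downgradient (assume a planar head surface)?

Three-point gradient (reference W1): Δ to W2 = (40, 30, -0.14), Δ to W3 = (20, -30, -0.12).
∂h/∂x = -0.004333, ∂h/∂y = +0.001111 (det = -1800).
Head at (200, 50) = 877.66 + (-0.004333)·(165) + (+0.001111)·(-15) = 876.93 ft.
That is lower than the 877.54 ft at W3, so the point is downgradient.

downgradient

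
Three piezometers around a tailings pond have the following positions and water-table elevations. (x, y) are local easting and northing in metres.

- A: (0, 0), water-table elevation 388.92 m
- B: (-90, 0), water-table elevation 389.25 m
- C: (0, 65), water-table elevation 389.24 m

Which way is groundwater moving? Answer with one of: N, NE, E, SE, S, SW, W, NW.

∂h/∂x = (389.25 − 388.92) / (-90 − 0) = -0.003667
∂h/∂y = (389.24 − 388.92) / (65 − 0) = +0.004923
Flow = −∇h = (+0.003667 east, -0.004923 north), which points southeast.

SE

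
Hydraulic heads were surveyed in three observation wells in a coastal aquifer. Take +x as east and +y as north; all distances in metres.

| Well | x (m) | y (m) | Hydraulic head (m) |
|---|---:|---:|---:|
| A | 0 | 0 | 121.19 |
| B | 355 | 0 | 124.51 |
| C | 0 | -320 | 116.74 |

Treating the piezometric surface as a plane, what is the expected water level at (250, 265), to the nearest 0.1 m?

127.2 m

∂h/∂x = (124.51 − 121.19) / (355 − 0) = +0.009352
∂h/∂y = (116.74 − 121.19) / (-320 − 0) = +0.01391
h(250, 265) = 121.19 + (+0.009352)·(250) + (+0.01391)·(265) = 121.19 +2.338 +3.685 = 127.213 m.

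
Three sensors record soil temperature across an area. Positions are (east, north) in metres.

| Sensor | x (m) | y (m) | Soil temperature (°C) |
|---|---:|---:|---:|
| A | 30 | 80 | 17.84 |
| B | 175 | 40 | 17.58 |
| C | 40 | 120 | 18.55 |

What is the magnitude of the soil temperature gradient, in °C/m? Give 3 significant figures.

0.0173 °C/m

With T = a·x + b·y + c and A as origin, the differences give:
  145·a + (-40)·b = -0.26
  10·a + 40·b = +0.71
Eliminate b (×40 and ×(-40), subtract): 6200·a = 18.000 → a = ∂T/∂x = +0.002903
Back-substitute: b = ∂T/∂y = +0.01702.
|∇f| = √(0.002903² + 0.01702²) = 0.01727 °C/m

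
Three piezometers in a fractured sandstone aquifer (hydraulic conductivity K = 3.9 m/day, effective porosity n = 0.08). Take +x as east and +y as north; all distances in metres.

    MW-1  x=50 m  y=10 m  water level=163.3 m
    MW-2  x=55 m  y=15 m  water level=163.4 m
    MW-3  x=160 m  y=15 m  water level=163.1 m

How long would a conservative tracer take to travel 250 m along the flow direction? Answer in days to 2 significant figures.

Differences from MW-1: to MW-2 (Δx, Δy, Δh) = (5, 5, +0.1); to MW-3 = (110, 5, -0.2).
Determinant of the coordinate differences = 5·5 − 110·5 = -525.
∂h/∂x = [(+0.1)·5 − (-0.2)·5] / -525 = -0.002857
∂h/∂y = [5·(-0.2) − 110·(+0.1)] / -525 = +0.02286
|∇h| = √(-0.002857² + 0.02286²) = 0.02304
Seepage velocity v = K·i/n = 3.9 × 0.02304 / 0.08 = 1.123 m/day.
t = 250 / 1.123 = 222.6 days.

220 days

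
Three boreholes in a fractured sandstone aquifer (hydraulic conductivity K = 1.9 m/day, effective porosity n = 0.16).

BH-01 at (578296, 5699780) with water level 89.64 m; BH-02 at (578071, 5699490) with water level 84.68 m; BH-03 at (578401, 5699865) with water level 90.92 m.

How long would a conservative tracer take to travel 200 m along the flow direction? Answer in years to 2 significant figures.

Taking BH-01 as reference: BH-02−BH-01 = (-225, -290, -4.96); BH-03−BH-01 = (105, 85, +1.28).
Solve a·Δx + b·Δy = Δh: det = (-225)·85 − 105·(-290) = 11325.
∂h/∂x = [(-4.96)·85 − (+1.28)·(-290)] / 11325 = -0.004450
∂h/∂y = [(-225)·(+1.28) − 105·(-4.96)] / 11325 = +0.02056
|∇h| = √(-0.004450² + 0.02056²) = 0.02104
Seepage velocity v = K·i/n = 1.9 × 0.02104 / 0.16 = 0.2498 m/day.
t = 200 / 0.2498 = 800.6 days = 2.19 years.

2.2 years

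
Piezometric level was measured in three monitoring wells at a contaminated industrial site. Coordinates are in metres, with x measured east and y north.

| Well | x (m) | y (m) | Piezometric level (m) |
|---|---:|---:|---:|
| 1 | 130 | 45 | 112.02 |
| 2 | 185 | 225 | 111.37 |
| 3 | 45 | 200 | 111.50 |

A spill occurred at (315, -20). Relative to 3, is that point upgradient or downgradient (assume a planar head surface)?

upgradient

With h = a·x + b·y + c and 1 as origin, the differences give:
  55·a + 180·b = -0.65
  (-85)·a + 155·b = -0.52
Eliminate b (×155 and ×180, subtract): 23825·a = -7.150 → a = ∂h/∂x = -0.0003001
Back-substitute: b = ∂h/∂y = -0.003519.
Head at (315, -20) = 112.02 + (-0.0003001)·(185) + (-0.003519)·(-65) = 112.19 m.
That is higher than the 111.50 m at 3, so the point is upgradient.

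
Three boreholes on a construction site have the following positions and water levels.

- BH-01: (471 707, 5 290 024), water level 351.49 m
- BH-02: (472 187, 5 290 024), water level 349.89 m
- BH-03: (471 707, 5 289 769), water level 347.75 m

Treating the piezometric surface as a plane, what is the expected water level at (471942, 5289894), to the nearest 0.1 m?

∂h/∂x = (349.89 − 351.49) / (472187 − 471707) = -0.003333
∂h/∂y = (347.75 − 351.49) / (5289769 − 5290024) = +0.01467
h(471942, 5289894) = 351.49 + (-0.003333)·(235) + (+0.01467)·(-130) = 351.49 -0.783 -1.907 = 348.800 m.

348.8 m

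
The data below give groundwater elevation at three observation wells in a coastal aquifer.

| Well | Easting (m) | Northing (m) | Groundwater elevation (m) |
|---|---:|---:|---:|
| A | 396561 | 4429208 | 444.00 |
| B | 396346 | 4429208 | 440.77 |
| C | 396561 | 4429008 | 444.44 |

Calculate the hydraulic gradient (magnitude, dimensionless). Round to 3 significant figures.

∂h/∂x = (440.77 − 444.00) / (396346 − 396561) = +0.01502
∂h/∂y = (444.44 − 444.00) / (4429008 − 4429208) = -0.002200
|∇h| = √(0.01502² + -0.002200²) = 0.01518

0.0152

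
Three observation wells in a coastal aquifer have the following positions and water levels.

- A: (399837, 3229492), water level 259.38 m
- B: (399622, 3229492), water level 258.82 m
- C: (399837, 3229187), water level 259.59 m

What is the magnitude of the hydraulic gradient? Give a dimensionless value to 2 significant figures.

∂h/∂x = (258.82 − 259.38) / (399622 − 399837) = +0.002605
∂h/∂y = (259.59 − 259.38) / (3229187 − 3229492) = -0.0006885
|∇h| = √(0.002605² + -0.0006885²) = 0.002694

0.0027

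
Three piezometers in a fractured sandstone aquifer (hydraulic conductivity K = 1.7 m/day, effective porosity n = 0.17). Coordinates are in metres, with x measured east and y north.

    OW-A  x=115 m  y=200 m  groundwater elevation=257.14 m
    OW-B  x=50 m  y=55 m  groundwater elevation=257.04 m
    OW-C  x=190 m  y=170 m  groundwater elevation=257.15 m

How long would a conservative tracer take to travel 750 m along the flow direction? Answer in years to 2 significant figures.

Differences from OW-A: to OW-B (Δx, Δy, Δh) = (-65, -145, -0.10); to OW-C = (75, -30, +0.01).
Determinant of the coordinate differences = (-65)·(-30) − 75·(-145) = 12825.
∂h/∂x = [(-0.10)·(-30) − (+0.01)·(-145)] / 12825 = +0.0003470
∂h/∂y = [(-65)·(+0.01) − 75·(-0.10)] / 12825 = +0.0005341
|∇h| = √(0.0003470² + 0.0005341²) = 0.0006369
Seepage velocity v = K·i/n = 1.7 × 0.0006369 / 0.17 = 0.006369 m/day.
t = 750 / 0.006369 = 1.178e+05 days = 323 years.

320 years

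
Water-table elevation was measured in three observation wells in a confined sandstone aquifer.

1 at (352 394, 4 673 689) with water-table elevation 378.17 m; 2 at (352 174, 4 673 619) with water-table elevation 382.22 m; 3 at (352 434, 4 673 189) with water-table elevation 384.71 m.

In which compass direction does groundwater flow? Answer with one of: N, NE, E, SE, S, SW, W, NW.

NE

Differences from 1: to 2 (Δx, Δy, Δh) = (-220, -70, +4.05); to 3 = (40, -500, +6.54).
Solve a·Δx + b·Δy = Δh: det = (-220)·(-500) − 40·(-70) = 112800.
∂h/∂x = [(+4.05)·(-500) − (+6.54)·(-70)] / 112800 = -0.01389
∂h/∂y = [(-220)·(+6.54) − 40·(+4.05)] / 112800 = -0.01419
Flow = −∇h = (+0.01389 east, +0.01419 north), which points northeast.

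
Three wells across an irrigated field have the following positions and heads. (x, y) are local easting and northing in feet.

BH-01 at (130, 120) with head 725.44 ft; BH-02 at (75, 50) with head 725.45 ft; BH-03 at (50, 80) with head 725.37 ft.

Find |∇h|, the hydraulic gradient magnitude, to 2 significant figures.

0.0021

Three-point gradient (reference BH-01): Δ to BH-02 = (-55, -70, +0.01), Δ to BH-03 = (-80, -40, -0.07).
∂h/∂x = +0.001559, ∂h/∂y = -0.001368 (det = -3400).
|∇h| = √(0.001559² + -0.001368²) = 0.002074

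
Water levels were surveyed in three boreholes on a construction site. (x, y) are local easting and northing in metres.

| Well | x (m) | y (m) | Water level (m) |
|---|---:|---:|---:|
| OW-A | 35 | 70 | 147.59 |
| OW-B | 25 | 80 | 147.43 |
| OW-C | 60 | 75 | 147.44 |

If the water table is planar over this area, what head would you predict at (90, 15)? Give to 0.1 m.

Differences from OW-A: to OW-B (Δx, Δy, Δh) = (-10, 10, -0.16); to OW-C = (25, 5, -0.15).
Determinant of the coordinate differences = (-10)·5 − 25·10 = -300.
∂h/∂x = [(-0.16)·5 − (-0.15)·10] / -300 = -0.002333
∂h/∂y = [(-10)·(-0.15) − 25·(-0.16)] / -300 = -0.01833
h(90, 15) = 147.59 + (-0.002333)·(55) + (-0.01833)·(-55) = 147.59 -0.128 +1.008 = 148.470 m.

148.5 m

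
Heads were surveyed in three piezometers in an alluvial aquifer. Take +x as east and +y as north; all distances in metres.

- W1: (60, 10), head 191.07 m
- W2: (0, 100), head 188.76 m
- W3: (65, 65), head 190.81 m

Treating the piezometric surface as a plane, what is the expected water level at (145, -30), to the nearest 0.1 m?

193.7 m

With h = a·x + b·y + c and W1 as origin, the differences give:
  (-60)·a + 90·b = -2.31
  5·a + 55·b = -0.26
Eliminate b (×55 and ×90, subtract): -3750·a = -103.650 → a = ∂h/∂x = +0.02764
Back-substitute: b = ∂h/∂y = -0.007240.
h(145, -30) = 191.07 + (+0.02764)·(85) + (-0.007240)·(-40) = 191.07 +2.349 +0.290 = 193.709 m.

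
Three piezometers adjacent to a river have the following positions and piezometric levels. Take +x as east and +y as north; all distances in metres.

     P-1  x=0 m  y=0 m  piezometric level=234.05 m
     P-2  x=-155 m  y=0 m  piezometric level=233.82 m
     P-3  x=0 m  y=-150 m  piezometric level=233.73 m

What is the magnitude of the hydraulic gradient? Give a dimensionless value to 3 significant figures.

0.00260

∂h/∂x = (233.82 − 234.05) / (-155 − 0) = +0.001484
∂h/∂y = (233.73 − 234.05) / (-150 − 0) = +0.002133
|∇h| = √(0.001484² + 0.002133²) = 0.002598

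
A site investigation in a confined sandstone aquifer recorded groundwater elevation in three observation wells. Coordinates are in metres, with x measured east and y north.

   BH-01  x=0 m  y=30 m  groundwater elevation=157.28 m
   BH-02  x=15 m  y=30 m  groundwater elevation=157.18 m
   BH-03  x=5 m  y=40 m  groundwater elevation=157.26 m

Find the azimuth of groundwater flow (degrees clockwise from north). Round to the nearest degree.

101°

Taking BH-01 as reference: BH-02−BH-01 = (15, 0, -0.10); BH-03−BH-01 = (5, 10, -0.02).
Determinant of the coordinate differences = 15·10 − 5·0 = 150.
∂h/∂x = [(-0.10)·10 − (-0.02)·0] / 150 = -0.006667
∂h/∂y = [15·(-0.02) − 5·(-0.10)] / 150 = +0.001333
Flow direction (−∇h) has components (+0.006667 E, -0.001333 N).
Azimuth = atan2(E, N) = atan2(+0.006667, -0.001333) = 101.3° ≈ 101°.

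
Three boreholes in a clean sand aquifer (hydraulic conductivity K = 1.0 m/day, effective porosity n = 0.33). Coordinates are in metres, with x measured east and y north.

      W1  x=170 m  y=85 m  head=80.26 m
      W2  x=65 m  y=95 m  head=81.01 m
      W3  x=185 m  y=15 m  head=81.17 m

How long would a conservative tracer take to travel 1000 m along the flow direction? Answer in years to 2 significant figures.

Differences from W1: to W2 (Δx, Δy, Δh) = (-105, 10, +0.75); to W3 = (15, -70, +0.91).
Solve a·Δx + b·Δy = Δh: det = (-105)·(-70) − 15·10 = 7200.
∂h/∂x = [(+0.75)·(-70) − (+0.91)·10] / 7200 = -0.008556
∂h/∂y = [(-105)·(+0.91) − 15·(+0.75)] / 7200 = -0.01483
|∇h| = √(-0.008556² + -0.01483²) = 0.01712
Seepage velocity v = K·i/n = 1.0 × 0.01712 / 0.33 = 0.05188 m/day.
t = 1000 / 0.05188 = 1.928e+04 days = 52.8 years.

53 years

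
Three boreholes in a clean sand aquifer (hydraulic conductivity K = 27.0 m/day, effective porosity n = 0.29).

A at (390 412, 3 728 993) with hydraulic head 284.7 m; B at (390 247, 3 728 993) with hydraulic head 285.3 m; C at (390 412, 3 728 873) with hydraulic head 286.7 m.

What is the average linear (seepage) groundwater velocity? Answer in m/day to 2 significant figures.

1.6 m/day

∂h/∂x = (285.3 − 284.7) / (390247 − 390412) = -0.003636
∂h/∂y = (286.7 − 284.7) / (3728873 − 3728993) = -0.01667
|∇h| = √(-0.003636² + -0.01667²) = 0.01706
Seepage velocity v = K·i/n = 27.0 × 0.01706 / 0.29 = 1.588 m/day.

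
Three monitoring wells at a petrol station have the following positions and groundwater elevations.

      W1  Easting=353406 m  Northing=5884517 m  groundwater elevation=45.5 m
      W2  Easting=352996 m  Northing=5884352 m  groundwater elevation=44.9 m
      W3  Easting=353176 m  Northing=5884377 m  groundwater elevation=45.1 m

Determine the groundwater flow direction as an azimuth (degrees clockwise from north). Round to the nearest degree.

215°

Differences from W1: to W2 (Δx, Δy, Δh) = (-410, -165, -0.6); to W3 = (-230, -140, -0.4).
Determinant of the coordinate differences = (-410)·(-140) − (-230)·(-165) = 19450.
∂h/∂x = [(-0.6)·(-140) − (-0.4)·(-165)] / 19450 = +0.0009254
∂h/∂y = [(-410)·(-0.4) − (-230)·(-0.6)] / 19450 = +0.001337
Flow direction (−∇h) has components (-0.0009254 E, -0.001337 N).
Azimuth = atan2(E, N) = atan2(-0.0009254, -0.001337) = 214.7° ≈ 215°.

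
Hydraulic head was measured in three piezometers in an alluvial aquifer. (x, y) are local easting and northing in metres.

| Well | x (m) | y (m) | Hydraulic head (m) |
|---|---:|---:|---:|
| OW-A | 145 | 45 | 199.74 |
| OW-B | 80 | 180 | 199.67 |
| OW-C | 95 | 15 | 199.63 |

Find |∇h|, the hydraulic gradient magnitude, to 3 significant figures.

Differences from OW-A: to OW-B (Δx, Δy, Δh) = (-65, 135, -0.07); to OW-C = (-50, -30, -0.11).
Solve a·Δx + b·Δy = Δh: det = (-65)·(-30) − (-50)·135 = 8700.
∂h/∂x = [(-0.07)·(-30) − (-0.11)·135] / 8700 = +0.001948
∂h/∂y = [(-65)·(-0.11) − (-50)·(-0.07)] / 8700 = +0.0004195
|∇h| = √(0.001948² + 0.0004195²) = 0.001993

0.00199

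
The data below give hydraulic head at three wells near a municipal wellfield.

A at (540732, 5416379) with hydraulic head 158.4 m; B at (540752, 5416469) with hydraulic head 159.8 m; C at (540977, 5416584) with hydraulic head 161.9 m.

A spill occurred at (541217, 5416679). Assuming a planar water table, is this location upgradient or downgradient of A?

With h = a·x + b·y + c and A as origin, the differences give:
  20·a + 90·b = +1.4
  245·a + 205·b = +3.5
Eliminate b (×205 and ×90, subtract): -17950·a = -28.00 → a = ∂h/∂x = +0.001560
Back-substitute: b = ∂h/∂y = +0.01521.
Head at (541217, 5416679) = 158.4 + (+0.001560)·(485) + (+0.01521)·(300) = 163.72 m.
That is higher than the 158.4 m at A, so the point is upgradient.

upgradient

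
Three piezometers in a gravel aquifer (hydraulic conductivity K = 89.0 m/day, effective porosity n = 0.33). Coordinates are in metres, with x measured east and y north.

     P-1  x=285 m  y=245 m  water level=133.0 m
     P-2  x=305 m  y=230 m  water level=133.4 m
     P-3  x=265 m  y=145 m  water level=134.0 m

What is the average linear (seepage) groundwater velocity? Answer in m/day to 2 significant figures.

4.4 m/day

Taking P-1 as reference: P-2−P-1 = (20, -15, +0.4); P-3−P-1 = (-20, -100, +1.0).
Solve a·Δx + b·Δy = Δh: det = 20·(-100) − (-20)·(-15) = -2300.
∂h/∂x = [(+0.4)·(-100) − (+1.0)·(-15)] / -2300 = +0.01087
∂h/∂y = [20·(+1.0) − (-20)·(+0.4)] / -2300 = -0.01217
|∇h| = √(0.01087² + -0.01217²) = 0.01632
Seepage velocity v = K·i/n = 89.0 × 0.01632 / 0.33 = 4.401 m/day.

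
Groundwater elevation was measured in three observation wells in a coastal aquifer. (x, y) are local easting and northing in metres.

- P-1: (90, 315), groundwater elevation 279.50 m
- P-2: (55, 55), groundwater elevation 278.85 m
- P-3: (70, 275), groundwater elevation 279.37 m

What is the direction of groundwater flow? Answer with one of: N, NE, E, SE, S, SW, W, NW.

SW

Differences from P-1: to P-2 (Δx, Δy, Δh) = (-35, -260, -0.65); to P-3 = (-20, -40, -0.13).
Solve a·Δx + b·Δy = Δh: det = (-35)·(-40) − (-20)·(-260) = -3800.
∂h/∂x = [(-0.65)·(-40) − (-0.13)·(-260)] / -3800 = +0.002053
∂h/∂y = [(-35)·(-0.13) − (-20)·(-0.65)] / -3800 = +0.002224
Flow = −∇h = (-0.002053 east, -0.002224 north), which points southwest.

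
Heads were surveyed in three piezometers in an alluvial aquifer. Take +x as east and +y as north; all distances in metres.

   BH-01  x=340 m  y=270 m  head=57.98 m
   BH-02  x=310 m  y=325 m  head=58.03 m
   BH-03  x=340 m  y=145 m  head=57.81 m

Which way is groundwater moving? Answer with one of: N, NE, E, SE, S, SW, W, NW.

With h = a·x + b·y + c and BH-01 as origin, the differences give:
  (-30)·a + 55·b = +0.05
  0·a + (-125)·b = -0.17
Eliminate b (×(-125) and ×55, subtract): 3750·a = 3.100 → a = ∂h/∂x = +0.0008267
Back-substitute: b = ∂h/∂y = +0.001360.
Flow = −∇h = (-0.0008267 east, -0.001360 north), which points southwest.

SW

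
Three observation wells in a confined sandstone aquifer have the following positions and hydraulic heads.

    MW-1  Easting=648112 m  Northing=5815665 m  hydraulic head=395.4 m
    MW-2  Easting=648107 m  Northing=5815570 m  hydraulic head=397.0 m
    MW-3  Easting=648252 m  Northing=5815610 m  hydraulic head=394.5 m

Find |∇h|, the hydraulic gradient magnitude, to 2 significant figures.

0.021

With h = a·x + b·y + c and MW-1 as origin, the differences give:
  (-5)·a + (-95)·b = +1.6
  140·a + (-55)·b = -0.9
Eliminate b (×(-55) and ×(-95), subtract): 13575·a = -173.50 → a = ∂h/∂x = -0.01278
Back-substitute: b = ∂h/∂y = -0.01617.
|∇h| = √(-0.01278² + -0.01617²) = 0.02061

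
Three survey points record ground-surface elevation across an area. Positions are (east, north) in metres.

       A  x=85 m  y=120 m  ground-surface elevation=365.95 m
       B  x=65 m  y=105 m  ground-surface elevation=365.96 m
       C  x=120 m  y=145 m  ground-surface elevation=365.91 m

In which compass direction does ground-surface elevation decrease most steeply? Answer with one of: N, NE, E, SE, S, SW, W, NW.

Differences from A: to B (Δx, Δy, Δh) = (-20, -15, +0.01); to C = (35, 25, -0.04).
Solve a·Δx + b·Δy = Δz: det = (-20)·25 − 35·(-15) = 25.
∂z/∂x = [(+0.01)·25 − (-0.04)·(-15)] / 25 = -0.01400
∂z/∂y = [(-20)·(-0.04) − 35·(+0.01)] / 25 = +0.01800
Steepest decrease is along −∇f = (+0.01400 E, -0.01800 N) → southeast.

SE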